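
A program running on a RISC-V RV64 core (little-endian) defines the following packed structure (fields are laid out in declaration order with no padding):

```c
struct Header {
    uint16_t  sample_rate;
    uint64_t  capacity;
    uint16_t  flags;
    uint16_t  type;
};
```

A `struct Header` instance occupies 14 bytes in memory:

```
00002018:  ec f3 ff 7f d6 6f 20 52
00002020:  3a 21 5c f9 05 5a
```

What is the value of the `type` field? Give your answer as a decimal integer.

23045

`type` follows `sample_rate` (2 B), `capacity` (8 B), `flags` (2 B), so it starts at offset 2 + 8 + 2 = 12 and occupies 2 bytes.
Bytes at offsets 12..13: 05 5A.
Little-endian stores the least-significant byte at the lowest address.
Reassemble most-significant byte first: 5A 05 → 0x5A05.
0x5A05 = 23045.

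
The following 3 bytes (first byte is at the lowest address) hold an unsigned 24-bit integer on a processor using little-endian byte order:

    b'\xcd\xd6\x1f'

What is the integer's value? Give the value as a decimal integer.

Little-endian stores the least-significant byte at the lowest address.
Reassemble most-significant byte first: 1F D6 CD → 0x1FD6CD.
0x1FD6CD = 2086605.

2086605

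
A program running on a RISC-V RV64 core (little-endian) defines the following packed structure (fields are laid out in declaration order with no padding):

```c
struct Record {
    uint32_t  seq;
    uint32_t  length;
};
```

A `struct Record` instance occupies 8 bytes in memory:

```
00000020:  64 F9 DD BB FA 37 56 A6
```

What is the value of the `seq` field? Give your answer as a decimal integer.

`seq` is the first field, at byte offset 0, occupying 4 bytes.
Bytes at offsets 0..3: 64 F9 DD BB.
Little-endian: lowest address holds the least-significant byte.
Reassemble most-significant byte first: BB DD F9 64 → 0xBBDDF964.
0xBBDDF964 = 3151886692.

3151886692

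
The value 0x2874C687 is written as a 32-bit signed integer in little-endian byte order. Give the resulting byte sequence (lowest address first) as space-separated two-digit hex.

Split into bytes (most-significant first): 28 74 C6 87.
In little-endian order the low byte comes first in memory.
So at ascending addresses the bytes are 87 C6 74 28.

87 C6 74 28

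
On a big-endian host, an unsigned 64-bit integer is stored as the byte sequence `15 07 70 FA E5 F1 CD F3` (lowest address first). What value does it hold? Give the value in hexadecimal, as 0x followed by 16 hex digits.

Big-endian stores the most-significant byte at the lowest address.
The bytes are already most-significant first: 0x150770FAE5F1CDF3.

0x150770FAE5F1CDF3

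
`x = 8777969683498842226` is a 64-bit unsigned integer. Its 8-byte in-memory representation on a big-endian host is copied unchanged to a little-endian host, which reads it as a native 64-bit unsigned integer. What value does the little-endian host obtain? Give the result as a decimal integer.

8777969683498842226 in 64-bit hexadecimal is 0x79D19CEB6218B872.
Stored big-endian, the bytes at ascending addresses are 79 D1 9C EB 62 18 B8 72.
Read back as little-endian, the first byte is least significant, giving 0x72B81862EB9CD179.
0x72B81862EB9CD179 = 8266383929177330041.

8266383929177330041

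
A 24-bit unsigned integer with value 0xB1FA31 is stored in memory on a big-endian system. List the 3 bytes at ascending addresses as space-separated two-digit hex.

Split into bytes (most-significant first): B1 FA 31.
Big-endian: lowest address holds the most-significant byte.
So the memory order matches the most-significant-first order: B1 FA 31.

B1 FA 31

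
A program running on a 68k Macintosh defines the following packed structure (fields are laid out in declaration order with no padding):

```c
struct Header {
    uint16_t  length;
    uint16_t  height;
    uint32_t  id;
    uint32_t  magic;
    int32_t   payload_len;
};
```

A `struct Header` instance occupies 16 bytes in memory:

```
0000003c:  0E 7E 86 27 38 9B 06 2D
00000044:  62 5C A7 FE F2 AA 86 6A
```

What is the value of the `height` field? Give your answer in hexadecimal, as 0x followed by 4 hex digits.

`height` follows `length` (2 bytes), so it starts at byte offset 2 and occupies 2 bytes.
Bytes at offsets 2..3: 86 27.
Big-endian stores the most-significant byte at the lowest address.
The bytes are already most-significant first: 0x8627.

0x8627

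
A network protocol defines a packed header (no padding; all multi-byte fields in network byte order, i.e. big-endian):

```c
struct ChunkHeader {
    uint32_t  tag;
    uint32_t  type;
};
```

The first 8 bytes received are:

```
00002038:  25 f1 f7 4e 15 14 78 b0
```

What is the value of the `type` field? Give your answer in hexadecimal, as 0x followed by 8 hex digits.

0x151478B0

`type` follows `tag` (4 bytes), so it starts at byte offset 4 and occupies 4 bytes.
Bytes at offsets 4..7: 15 14 78 B0.
Big-endian: lowest address holds the most-significant byte.
The bytes are already most-significant first: 0x151478B0.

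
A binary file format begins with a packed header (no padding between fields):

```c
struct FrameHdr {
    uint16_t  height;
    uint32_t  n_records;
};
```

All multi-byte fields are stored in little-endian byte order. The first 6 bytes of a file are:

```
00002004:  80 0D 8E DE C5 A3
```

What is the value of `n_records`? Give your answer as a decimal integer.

2747653774

`n_records` follows `height` (2 bytes), so it starts at byte offset 2 and occupies 4 bytes.
Bytes at offsets 2..5: 8E DE C5 A3.
Little-endian: lowest address holds the least-significant byte.
Reassemble most-significant byte first: A3 C5 DE 8E → 0xA3C5DE8E.
0xA3C5DE8E = 2747653774.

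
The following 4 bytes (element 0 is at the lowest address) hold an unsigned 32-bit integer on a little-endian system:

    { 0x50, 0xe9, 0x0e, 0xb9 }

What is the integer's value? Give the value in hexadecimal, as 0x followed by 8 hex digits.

0xB90EE950

Little-endian: lowest address holds the least-significant byte.
Reassemble most-significant byte first: B9 0E E9 50 → 0xB90EE950.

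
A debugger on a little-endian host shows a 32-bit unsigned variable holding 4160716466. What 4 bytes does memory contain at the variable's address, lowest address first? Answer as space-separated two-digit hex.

4160716466 in hexadecimal, padded to 32 bits, is 0xF7FF7EB2.
Split into bytes (most-significant first): F7 FF 7E B2.
In little-endian order the low byte comes first in memory.
So at ascending addresses the bytes are B2 7E FF F7.

B2 7E FF F7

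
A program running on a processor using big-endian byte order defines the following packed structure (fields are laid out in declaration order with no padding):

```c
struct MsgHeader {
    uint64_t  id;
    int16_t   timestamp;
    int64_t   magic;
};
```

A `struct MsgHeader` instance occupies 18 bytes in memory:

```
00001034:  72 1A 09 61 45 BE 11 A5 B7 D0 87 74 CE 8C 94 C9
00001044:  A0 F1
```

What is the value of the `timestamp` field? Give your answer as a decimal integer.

-18480

`timestamp` follows `id` (8 bytes), so it starts at byte offset 8 and occupies 2 bytes.
Bytes at offsets 8..9: B7 D0.
Big-endian stores the most-significant byte at the lowest address.
The bytes are already most-significant first: 0xB7D0.
Top bit is set, so as a signed 16-bit value this is 0xB7D0 − 2^16 = -18480.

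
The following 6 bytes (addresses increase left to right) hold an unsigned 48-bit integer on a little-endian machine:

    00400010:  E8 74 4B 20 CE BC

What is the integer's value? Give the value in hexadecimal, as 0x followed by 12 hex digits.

0xBCCE204B74E8

In little-endian order the low byte comes first in memory.
Reassemble most-significant byte first: BC CE 20 4B 74 E8 → 0xBCCE204B74E8.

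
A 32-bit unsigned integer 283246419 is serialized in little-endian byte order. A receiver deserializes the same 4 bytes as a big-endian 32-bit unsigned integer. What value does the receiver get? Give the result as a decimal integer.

283246419 in 32-bit hexadecimal is 0x10E1FF53.
Stored little-endian, the bytes at ascending addresses are 53 FF E1 10.
Read back as big-endian, the last byte is least significant, giving 0x53FFE110.
0x53FFE110 = 1409278224.

1409278224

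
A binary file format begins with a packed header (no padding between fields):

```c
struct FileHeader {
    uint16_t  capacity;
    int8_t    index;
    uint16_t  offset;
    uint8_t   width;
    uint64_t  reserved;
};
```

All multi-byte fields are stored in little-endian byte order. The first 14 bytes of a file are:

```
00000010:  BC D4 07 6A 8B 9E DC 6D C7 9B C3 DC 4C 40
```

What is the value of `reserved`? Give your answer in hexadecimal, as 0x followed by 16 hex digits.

0x404CDCC39BC76DDC

`reserved` follows `capacity` (2 B), `index` (1 B), `offset` (2 B), `width` (1 B), so it starts at offset 2 + 1 + 2 + 1 = 6 and occupies 8 bytes.
Bytes at offsets 6..13: DC 6D C7 9B C3 DC 4C 40.
Little-endian: lowest address holds the least-significant byte.
Reassemble most-significant byte first: 40 4C DC C3 9B C7 6D DC → 0x404CDCC39BC76DDC.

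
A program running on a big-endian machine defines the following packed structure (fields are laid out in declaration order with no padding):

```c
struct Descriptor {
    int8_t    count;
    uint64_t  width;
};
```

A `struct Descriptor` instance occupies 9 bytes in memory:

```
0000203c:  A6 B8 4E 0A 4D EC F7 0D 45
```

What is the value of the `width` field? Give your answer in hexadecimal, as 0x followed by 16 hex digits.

`width` follows `count` (1 byte), so it starts at byte offset 1 and occupies 8 bytes.
Bytes at offsets 1..8: B8 4E 0A 4D EC F7 0D 45.
Big-endian: lowest address holds the most-significant byte.
The bytes are already most-significant first: 0xB84E0A4DECF70D45.

0xB84E0A4DECF70D45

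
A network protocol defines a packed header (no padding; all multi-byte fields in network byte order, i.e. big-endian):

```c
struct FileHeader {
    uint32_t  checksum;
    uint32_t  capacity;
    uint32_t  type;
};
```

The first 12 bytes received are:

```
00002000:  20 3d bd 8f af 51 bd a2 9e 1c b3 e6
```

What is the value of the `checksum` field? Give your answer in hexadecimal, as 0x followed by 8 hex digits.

`checksum` is the first field, at byte offset 0, occupying 4 bytes.
Bytes at offsets 0..3: 20 3D BD 8F.
Big-endian: lowest address holds the most-significant byte.
The bytes are already most-significant first: 0x203DBD8F.

0x203DBD8F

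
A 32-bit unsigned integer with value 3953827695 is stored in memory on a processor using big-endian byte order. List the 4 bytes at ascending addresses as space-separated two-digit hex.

3953827695 in hexadecimal, padded to 32 bits, is 0xEBAA9F6F.
Split into bytes (most-significant first): EB AA 9F 6F.
Big-endian stores the most-significant byte at the lowest address.
So the memory order matches the most-significant-first order: EB AA 9F 6F.

EB AA 9F 6F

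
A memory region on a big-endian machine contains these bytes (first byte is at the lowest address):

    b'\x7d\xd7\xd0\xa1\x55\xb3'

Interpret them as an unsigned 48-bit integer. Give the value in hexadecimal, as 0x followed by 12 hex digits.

0x7DD7D0A155B3

In big-endian order the high byte comes first in memory.
The bytes are already most-significant first: 0x7DD7D0A155B3.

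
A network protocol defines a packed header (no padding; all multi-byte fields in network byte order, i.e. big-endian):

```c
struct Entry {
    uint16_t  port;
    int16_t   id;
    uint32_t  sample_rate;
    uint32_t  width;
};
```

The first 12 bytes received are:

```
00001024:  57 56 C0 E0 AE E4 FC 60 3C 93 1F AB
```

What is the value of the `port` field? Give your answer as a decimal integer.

`port` is the first field, at byte offset 0, occupying 2 bytes.
Bytes at offsets 0..1: 57 56.
Big-endian: lowest address holds the most-significant byte.
The bytes are already most-significant first: 0x5756.
0x5756 = 22358.

22358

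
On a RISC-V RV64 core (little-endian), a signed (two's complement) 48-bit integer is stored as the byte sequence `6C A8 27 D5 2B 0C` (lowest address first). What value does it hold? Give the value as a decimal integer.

Little-endian stores the least-significant byte at the lowest address.
Reassemble most-significant byte first: 0C 2B D5 27 A8 6C → 0x0C2BD527A86C.
0x0C2BD527A86C = 13382399273068.

13382399273068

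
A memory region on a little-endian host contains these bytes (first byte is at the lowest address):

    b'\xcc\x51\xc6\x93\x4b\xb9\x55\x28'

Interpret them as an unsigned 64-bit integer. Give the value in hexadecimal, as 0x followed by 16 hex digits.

Little-endian stores the least-significant byte at the lowest address.
Reassemble most-significant byte first: 28 55 B9 4B 93 C6 51 CC → 0x2855B94B93C651CC.

0x2855B94B93C651CC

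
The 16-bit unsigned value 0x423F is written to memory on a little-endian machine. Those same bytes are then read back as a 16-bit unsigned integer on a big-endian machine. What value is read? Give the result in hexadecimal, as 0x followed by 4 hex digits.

0x3F42

Stored little-endian, the bytes at ascending addresses are 3F 42.
Read back as big-endian, the last byte is least significant, giving 0x3F42.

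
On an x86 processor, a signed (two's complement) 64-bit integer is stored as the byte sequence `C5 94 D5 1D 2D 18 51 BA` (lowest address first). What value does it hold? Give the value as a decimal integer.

-5021205527488260923

In little-endian order the low byte comes first in memory.
Reassemble most-significant byte first: BA 51 18 2D 1D D5 94 C5 → 0xBA51182D1DD594C5.
Top bit is set, so as a signed 64-bit value this is 0xBA51182D1DD594C5 − 2^64 = -5021205527488260923.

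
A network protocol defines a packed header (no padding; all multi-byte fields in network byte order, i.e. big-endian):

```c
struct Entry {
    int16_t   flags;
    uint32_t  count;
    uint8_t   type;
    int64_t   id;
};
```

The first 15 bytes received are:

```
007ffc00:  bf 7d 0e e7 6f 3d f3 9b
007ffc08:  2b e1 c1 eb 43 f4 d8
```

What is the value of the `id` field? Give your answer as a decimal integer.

`id` follows `flags` (2 B), `count` (4 B), `type` (1 B), so it starts at offset 2 + 4 + 1 = 7 and occupies 8 bytes.
Bytes at offsets 7..14: 9B 2B E1 C1 EB 43 F4 D8.
Big-endian: lowest address holds the most-significant byte.
The bytes are already most-significant first: 0x9B2BE1C1EB43F4D8.
Top bit is set, so as a signed 64-bit value this is 0x9B2BE1C1EB43F4D8 − 2^64 = -7265465350840126248.

-7265465350840126248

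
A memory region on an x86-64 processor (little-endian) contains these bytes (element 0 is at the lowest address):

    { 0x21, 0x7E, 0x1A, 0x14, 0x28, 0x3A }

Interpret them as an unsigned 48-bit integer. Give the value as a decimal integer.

In little-endian order the low byte comes first in memory.
Reassemble most-significant byte first: 3A 28 14 1A 7E 21 → 0x3A28141A7E21.
0x3A28141A7E21 = 63943810383393.

63943810383393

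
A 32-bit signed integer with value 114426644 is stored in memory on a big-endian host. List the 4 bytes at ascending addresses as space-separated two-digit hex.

114426644 in hexadecimal, padded to 32 bits, is 0x06D20314.
Split into bytes (most-significant first): 06 D2 03 14.
In big-endian order the high byte comes first in memory.
So the memory order matches the most-significant-first order: 06 D2 03 14.

06 D2 03 14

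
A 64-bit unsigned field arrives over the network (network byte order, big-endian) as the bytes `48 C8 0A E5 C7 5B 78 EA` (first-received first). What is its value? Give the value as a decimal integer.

Big-endian stores the most-significant byte at the lowest address.
The bytes are already most-significant first: 0x48C80AE5C75B78EA.
0x48C80AE5C75B78EA = 5244453748081391850.

5244453748081391850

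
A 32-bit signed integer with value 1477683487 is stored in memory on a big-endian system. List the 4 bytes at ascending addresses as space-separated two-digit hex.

1477683487 in hexadecimal, padded to 32 bits, is 0x5813A91F.
Split into bytes (most-significant first): 58 13 A9 1F.
Big-endian: lowest address holds the most-significant byte.
So the memory order matches the most-significant-first order: 58 13 A9 1F.

58 13 A9 1F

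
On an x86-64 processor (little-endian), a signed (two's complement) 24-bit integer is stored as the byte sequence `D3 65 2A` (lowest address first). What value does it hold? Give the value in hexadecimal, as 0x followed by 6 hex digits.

In little-endian order the low byte comes first in memory.
Reassemble most-significant byte first: 2A 65 D3 → 0x2A65D3.

0x2A65D3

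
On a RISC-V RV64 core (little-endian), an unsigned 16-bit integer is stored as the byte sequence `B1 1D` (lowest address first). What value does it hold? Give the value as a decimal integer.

7601

Little-endian stores the least-significant byte at the lowest address.
Reassemble most-significant byte first: 1D B1 → 0x1DB1.
0x1DB1 = 7601.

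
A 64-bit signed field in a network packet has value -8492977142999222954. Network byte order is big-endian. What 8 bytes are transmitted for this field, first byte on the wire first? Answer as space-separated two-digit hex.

8A 22 E2 49 42 04 F5 56

Two's complement of -8492977142999222954 in 64 bits: 8492977142999222954 = 0x75DD1DB6BDFB0AAA; invert → 0x8A22E2494204F555; add 1 → 0x8A22E2494204F556.
Split into bytes (most-significant first): 8A 22 E2 49 42 04 F5 56.
Big-endian: lowest address holds the most-significant byte.
So the memory order matches the most-significant-first order: 8A 22 E2 49 42 04 F5 56.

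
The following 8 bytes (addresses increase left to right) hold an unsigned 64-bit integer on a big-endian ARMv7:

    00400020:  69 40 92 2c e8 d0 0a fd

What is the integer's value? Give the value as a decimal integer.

7584222494074079997

Big-endian: lowest address holds the most-significant byte.
The bytes are already most-significant first: 0x6940922CE8D00AFD.
0x6940922CE8D00AFD = 7584222494074079997.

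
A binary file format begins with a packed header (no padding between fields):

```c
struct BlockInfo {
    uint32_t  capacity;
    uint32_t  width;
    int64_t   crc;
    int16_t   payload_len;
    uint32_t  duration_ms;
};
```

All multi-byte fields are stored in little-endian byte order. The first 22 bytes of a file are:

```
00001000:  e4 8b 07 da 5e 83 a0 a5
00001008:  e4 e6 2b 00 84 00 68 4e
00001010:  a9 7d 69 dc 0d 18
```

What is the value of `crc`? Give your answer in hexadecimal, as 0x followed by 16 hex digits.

0x4E680084002BE6E4

`crc` follows `capacity` (4 B), `width` (4 B), so it starts at offset 4 + 4 = 8 and occupies 8 bytes.
Bytes at offsets 8..15: E4 E6 2B 00 84 00 68 4E.
Little-endian: lowest address holds the least-significant byte.
Reassemble most-significant byte first: 4E 68 00 84 00 2B E6 E4 → 0x4E680084002BE6E4.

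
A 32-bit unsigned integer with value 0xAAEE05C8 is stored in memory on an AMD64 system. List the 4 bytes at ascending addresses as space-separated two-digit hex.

C8 05 EE AA

Split into bytes (most-significant first): AA EE 05 C8.
Little-endian: lowest address holds the least-significant byte.
So at ascending addresses the bytes are C8 05 EE AA.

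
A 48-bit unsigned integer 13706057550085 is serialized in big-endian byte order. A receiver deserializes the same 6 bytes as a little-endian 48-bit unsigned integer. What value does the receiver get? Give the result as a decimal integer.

5539185587980

13706057550085 in 48-bit hexadecimal is 0x0C7730B10905.
Stored big-endian, the bytes at ascending addresses are 0C 77 30 B1 09 05.
Read back as little-endian, the first byte is least significant, giving 0x0509B130770C.
0x0509B130770C = 5539185587980.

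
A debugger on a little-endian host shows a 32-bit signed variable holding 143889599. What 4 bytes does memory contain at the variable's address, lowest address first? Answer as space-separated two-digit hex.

BF 94 93 08

143889599 in hexadecimal, padded to 32 bits, is 0x089394BF.
Split into bytes (most-significant first): 08 93 94 BF.
Little-endian stores the least-significant byte at the lowest address.
So at ascending addresses the bytes are BF 94 93 08.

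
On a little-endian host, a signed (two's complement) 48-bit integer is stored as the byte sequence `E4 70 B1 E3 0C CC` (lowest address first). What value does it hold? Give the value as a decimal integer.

-57119244979996

Little-endian: lowest address holds the least-significant byte.
Reassemble most-significant byte first: CC 0C E3 B1 70 E4 → 0xCC0CE3B170E4.
Top bit is set, so as a signed 48-bit value this is 0xCC0CE3B170E4 − 2^48 = -57119244979996.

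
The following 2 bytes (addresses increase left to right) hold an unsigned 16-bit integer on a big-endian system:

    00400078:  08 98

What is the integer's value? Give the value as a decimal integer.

Big-endian: lowest address holds the most-significant byte.
The bytes are already most-significant first: 0x0898.
0x0898 = 2200.

2200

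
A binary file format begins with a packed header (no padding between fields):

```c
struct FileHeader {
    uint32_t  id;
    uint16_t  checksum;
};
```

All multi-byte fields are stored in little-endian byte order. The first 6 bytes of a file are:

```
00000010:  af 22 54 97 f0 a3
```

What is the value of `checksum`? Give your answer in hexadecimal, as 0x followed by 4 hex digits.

`checksum` follows `id` (4 bytes), so it starts at byte offset 4 and occupies 2 bytes.
Bytes at offsets 4..5: F0 A3.
Little-endian: lowest address holds the least-significant byte.
Reassemble most-significant byte first: A3 F0 → 0xA3F0.

0xA3F0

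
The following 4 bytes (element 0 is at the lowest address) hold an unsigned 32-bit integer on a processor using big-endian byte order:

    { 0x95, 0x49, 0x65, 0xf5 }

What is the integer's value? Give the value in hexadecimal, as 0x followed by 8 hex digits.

0x954965F5

Big-endian stores the most-significant byte at the lowest address.
The bytes are already most-significant first: 0x954965F5.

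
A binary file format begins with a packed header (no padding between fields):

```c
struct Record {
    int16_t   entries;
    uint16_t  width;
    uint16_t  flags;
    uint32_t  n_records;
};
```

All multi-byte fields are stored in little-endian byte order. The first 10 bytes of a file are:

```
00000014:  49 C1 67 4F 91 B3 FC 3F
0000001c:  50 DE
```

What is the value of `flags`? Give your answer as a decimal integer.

45969

`flags` follows `entries` (2 B), `width` (2 B), so it starts at offset 2 + 2 = 4 and occupies 2 bytes.
Bytes at offsets 4..5: 91 B3.
In little-endian order the low byte comes first in memory.
Reassemble most-significant byte first: B3 91 → 0xB391.
0xB391 = 45969.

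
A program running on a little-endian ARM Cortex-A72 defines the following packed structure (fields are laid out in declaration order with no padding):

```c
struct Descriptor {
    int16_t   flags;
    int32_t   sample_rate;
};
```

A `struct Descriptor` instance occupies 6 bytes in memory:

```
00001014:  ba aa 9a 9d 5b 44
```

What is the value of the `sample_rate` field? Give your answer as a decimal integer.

1146854810

`sample_rate` follows `flags` (2 bytes), so it starts at byte offset 2 and occupies 4 bytes.
Bytes at offsets 2..5: 9A 9D 5B 44.
Little-endian stores the least-significant byte at the lowest address.
Reassemble most-significant byte first: 44 5B 9D 9A → 0x445B9D9A.
0x445B9D9A = 1146854810.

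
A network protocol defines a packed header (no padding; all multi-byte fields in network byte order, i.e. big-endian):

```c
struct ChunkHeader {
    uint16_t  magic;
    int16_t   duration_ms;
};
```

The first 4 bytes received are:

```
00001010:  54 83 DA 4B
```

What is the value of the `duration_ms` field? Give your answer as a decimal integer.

`duration_ms` follows `magic` (2 bytes), so it starts at byte offset 2 and occupies 2 bytes.
Bytes at offsets 2..3: DA 4B.
Big-endian: lowest address holds the most-significant byte.
The bytes are already most-significant first: 0xDA4B.
Top bit is set, so as a signed 16-bit value this is 0xDA4B − 2^16 = -9653.

-9653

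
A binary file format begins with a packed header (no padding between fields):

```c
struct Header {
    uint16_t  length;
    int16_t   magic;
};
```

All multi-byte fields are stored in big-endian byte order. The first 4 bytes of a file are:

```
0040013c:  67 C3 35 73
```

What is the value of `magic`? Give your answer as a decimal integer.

13683

`magic` follows `length` (2 bytes), so it starts at byte offset 2 and occupies 2 bytes.
Bytes at offsets 2..3: 35 73.
In big-endian order the high byte comes first in memory.
The bytes are already most-significant first: 0x3573.
0x3573 = 13683.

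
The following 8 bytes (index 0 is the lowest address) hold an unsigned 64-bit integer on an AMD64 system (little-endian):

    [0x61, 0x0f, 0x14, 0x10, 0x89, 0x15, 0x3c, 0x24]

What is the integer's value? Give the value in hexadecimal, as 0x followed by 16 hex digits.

Little-endian: lowest address holds the least-significant byte.
Reassemble most-significant byte first: 24 3C 15 89 10 14 0F 61 → 0x243C158910140F61.

0x243C158910140F61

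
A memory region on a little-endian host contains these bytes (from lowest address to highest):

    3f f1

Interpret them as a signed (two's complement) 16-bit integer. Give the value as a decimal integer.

Little-endian: lowest address holds the least-significant byte.
Reassemble most-significant byte first: F1 3F → 0xF13F.
Top bit is set, so as a signed 16-bit value this is 0xF13F − 2^16 = -3777.

-3777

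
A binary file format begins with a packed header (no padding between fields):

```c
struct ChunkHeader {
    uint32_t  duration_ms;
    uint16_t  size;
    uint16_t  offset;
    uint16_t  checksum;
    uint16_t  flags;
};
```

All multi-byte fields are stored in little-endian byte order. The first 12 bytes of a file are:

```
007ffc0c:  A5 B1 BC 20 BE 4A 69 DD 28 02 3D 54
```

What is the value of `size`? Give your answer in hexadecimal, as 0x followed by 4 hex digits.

0x4ABE

`size` follows `duration_ms` (4 bytes), so it starts at byte offset 4 and occupies 2 bytes.
Bytes at offsets 4..5: BE 4A.
Little-endian: lowest address holds the least-significant byte.
Reassemble most-significant byte first: 4A BE → 0x4ABE.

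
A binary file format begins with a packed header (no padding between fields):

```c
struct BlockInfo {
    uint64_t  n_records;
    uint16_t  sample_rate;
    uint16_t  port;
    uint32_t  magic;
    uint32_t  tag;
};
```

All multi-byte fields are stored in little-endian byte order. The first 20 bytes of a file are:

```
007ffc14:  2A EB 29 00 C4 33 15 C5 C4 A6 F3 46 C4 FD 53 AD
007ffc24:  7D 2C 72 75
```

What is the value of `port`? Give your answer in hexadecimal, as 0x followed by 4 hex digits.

`port` follows `n_records` (8 B), `sample_rate` (2 B), so it starts at offset 8 + 2 = 10 and occupies 2 bytes.
Bytes at offsets 10..11: F3 46.
Little-endian: lowest address holds the least-significant byte.
Reassemble most-significant byte first: 46 F3 → 0x46F3.

0x46F3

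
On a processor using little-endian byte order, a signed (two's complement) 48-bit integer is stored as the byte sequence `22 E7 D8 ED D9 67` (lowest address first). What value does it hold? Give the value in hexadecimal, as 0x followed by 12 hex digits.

0x67D9EDD8E722

Little-endian: lowest address holds the least-significant byte.
Reassemble most-significant byte first: 67 D9 ED D8 E7 22 → 0x67D9EDD8E722.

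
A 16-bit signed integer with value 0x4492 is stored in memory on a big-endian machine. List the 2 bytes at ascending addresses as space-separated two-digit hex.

Split into bytes (most-significant first): 44 92.
Big-endian stores the most-significant byte at the lowest address.
So the memory order matches the most-significant-first order: 44 92.

44 92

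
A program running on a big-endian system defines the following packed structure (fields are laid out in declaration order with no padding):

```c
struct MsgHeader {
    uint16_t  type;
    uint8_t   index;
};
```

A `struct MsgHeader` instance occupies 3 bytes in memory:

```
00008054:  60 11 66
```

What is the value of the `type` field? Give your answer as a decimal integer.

`type` is the first field, at byte offset 0, occupying 2 bytes.
Bytes at offsets 0..1: 60 11.
In big-endian order the high byte comes first in memory.
The bytes are already most-significant first: 0x6011.
0x6011 = 24593.

24593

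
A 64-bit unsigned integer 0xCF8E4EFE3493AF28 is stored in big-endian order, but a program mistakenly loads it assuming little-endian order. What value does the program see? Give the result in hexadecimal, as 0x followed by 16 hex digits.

0x28AF9334FE4E8ECF

Stored big-endian, the bytes at ascending addresses are CF 8E 4E FE 34 93 AF 28.
Read back as little-endian, the first byte is least significant, giving 0x28AF9334FE4E8ECF.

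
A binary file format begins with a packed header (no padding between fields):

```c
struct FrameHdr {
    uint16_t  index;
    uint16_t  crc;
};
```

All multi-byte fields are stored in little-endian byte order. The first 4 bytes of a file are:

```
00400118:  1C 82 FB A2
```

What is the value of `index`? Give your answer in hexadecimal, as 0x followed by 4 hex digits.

`index` is the first field, at byte offset 0, occupying 2 bytes.
Bytes at offsets 0..1: 1C 82.
Little-endian: lowest address holds the least-significant byte.
Reassemble most-significant byte first: 82 1C → 0x821C.

0x821C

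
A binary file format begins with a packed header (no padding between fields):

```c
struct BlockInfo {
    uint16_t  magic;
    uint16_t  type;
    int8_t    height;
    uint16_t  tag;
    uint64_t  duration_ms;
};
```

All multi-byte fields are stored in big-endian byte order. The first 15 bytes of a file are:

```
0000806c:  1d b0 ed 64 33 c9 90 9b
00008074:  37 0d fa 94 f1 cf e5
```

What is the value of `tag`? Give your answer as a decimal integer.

51600

`tag` follows `magic` (2 B), `type` (2 B), `height` (1 B), so it starts at offset 2 + 2 + 1 = 5 and occupies 2 bytes.
Bytes at offsets 5..6: C9 90.
Big-endian stores the most-significant byte at the lowest address.
The bytes are already most-significant first: 0xC990.
0xC990 = 51600.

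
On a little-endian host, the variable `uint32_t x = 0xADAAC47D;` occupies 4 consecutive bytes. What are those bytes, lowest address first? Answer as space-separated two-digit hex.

Split into bytes (most-significant first): AD AA C4 7D.
Little-endian stores the least-significant byte at the lowest address.
So at ascending addresses the bytes are 7D C4 AA AD.

7D C4 AA AD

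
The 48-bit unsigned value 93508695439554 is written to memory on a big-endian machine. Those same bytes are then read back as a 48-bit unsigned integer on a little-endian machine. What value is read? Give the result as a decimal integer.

213548251745109

93508695439554 in 48-bit hexadecimal is 0x550BB09338C2.
Stored big-endian, the bytes at ascending addresses are 55 0B B0 93 38 C2.
Read back as little-endian, the first byte is least significant, giving 0xC23893B00B55.
0xC23893B00B55 = 213548251745109.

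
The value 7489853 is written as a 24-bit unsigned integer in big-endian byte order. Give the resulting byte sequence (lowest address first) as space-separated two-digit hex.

7489853 in hexadecimal, padded to 24 bits, is 0x72493D.
Split into bytes (most-significant first): 72 49 3D.
Big-endian: lowest address holds the most-significant byte.
So the memory order matches the most-significant-first order: 72 49 3D.

72 49 3D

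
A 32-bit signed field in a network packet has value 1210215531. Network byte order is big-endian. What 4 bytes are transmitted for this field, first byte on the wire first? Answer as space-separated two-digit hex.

48 22 6C 6B

1210215531 in hexadecimal, padded to 32 bits, is 0x48226C6B.
Split into bytes (most-significant first): 48 22 6C 6B.
In big-endian order the high byte comes first in memory.
So the memory order matches the most-significant-first order: 48 22 6C 6B.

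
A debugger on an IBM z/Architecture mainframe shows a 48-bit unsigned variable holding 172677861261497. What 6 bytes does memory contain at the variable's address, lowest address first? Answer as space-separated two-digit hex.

172677861261497 in hexadecimal, padded to 48 bits, is 0x9D0CB294C0B9.
Split into bytes (most-significant first): 9D 0C B2 94 C0 B9.
In big-endian order the high byte comes first in memory.
So the memory order matches the most-significant-first order: 9D 0C B2 94 C0 B9.

9D 0C B2 94 C0 B9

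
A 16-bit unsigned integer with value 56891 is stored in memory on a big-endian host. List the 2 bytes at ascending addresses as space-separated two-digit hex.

DE 3B

56891 in hexadecimal, padded to 16 bits, is 0xDE3B.
Split into bytes (most-significant first): DE 3B.
Big-endian: lowest address holds the most-significant byte.
So the memory order matches the most-significant-first order: DE 3B.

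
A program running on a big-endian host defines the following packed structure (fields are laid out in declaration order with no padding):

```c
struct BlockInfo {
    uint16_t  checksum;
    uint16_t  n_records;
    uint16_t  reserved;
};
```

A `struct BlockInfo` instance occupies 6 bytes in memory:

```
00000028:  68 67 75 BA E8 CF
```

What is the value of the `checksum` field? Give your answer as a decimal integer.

`checksum` is the first field, at byte offset 0, occupying 2 bytes.
Bytes at offsets 0..1: 68 67.
Big-endian: lowest address holds the most-significant byte.
The bytes are already most-significant first: 0x6867.
0x6867 = 26727.

26727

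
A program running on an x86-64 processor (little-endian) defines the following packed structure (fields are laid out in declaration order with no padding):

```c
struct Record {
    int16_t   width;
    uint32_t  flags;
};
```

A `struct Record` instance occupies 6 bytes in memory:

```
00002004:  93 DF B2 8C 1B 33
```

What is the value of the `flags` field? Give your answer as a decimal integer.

`flags` follows `width` (2 bytes), so it starts at byte offset 2 and occupies 4 bytes.
Bytes at offsets 2..5: B2 8C 1B 33.
In little-endian order the low byte comes first in memory.
Reassemble most-significant byte first: 33 1B 8C B2 → 0x331B8CB2.
0x331B8CB2 = 857443506.

857443506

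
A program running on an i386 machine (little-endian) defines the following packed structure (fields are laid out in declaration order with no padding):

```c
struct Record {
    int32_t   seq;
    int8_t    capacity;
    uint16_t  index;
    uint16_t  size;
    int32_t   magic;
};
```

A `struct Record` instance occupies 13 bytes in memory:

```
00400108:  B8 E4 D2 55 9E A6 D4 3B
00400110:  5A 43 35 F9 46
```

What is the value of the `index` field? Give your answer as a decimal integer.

`index` follows `seq` (4 B), `capacity` (1 B), so it starts at offset 4 + 1 = 5 and occupies 2 bytes.
Bytes at offsets 5..6: A6 D4.
Little-endian: lowest address holds the least-significant byte.
Reassemble most-significant byte first: D4 A6 → 0xD4A6.
0xD4A6 = 54438.

54438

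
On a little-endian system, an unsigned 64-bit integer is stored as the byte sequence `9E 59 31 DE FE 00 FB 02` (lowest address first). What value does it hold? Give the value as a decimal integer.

Little-endian stores the least-significant byte at the lowest address.
Reassemble most-significant byte first: 02 FB 00 FE DE 31 59 9E → 0x02FB00FEDE31599E.
0x02FB00FEDE31599E = 214766501879699870.

214766501879699870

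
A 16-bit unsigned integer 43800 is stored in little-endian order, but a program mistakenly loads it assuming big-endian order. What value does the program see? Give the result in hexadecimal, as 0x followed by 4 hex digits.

43800 in 16-bit hexadecimal is 0xAB18.
Stored little-endian, the bytes at ascending addresses are 18 AB.
Read back as big-endian, the last byte is least significant, giving 0x18AB.

0x18AB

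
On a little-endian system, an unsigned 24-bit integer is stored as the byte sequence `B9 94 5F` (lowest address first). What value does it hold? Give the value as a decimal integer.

6263993

Little-endian stores the least-significant byte at the lowest address.
Reassemble most-significant byte first: 5F 94 B9 → 0x5F94B9.
0x5F94B9 = 6263993.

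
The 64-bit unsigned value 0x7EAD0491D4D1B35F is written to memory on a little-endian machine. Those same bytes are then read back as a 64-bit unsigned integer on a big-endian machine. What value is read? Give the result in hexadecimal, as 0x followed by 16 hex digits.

Stored little-endian, the bytes at ascending addresses are 5F B3 D1 D4 91 04 AD 7E.
Read back as big-endian, the last byte is least significant, giving 0x5FB3D1D49104AD7E.

0x5FB3D1D49104AD7E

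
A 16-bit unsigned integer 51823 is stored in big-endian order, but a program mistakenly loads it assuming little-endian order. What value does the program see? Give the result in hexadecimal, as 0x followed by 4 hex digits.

0x6FCA

51823 in 16-bit hexadecimal is 0xCA6F.
Stored big-endian, the bytes at ascending addresses are CA 6F.
Read back as little-endian, the first byte is least significant, giving 0x6FCA.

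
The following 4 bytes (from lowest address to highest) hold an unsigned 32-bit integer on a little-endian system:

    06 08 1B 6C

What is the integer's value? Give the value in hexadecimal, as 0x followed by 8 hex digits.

Little-endian stores the least-significant byte at the lowest address.
Reassemble most-significant byte first: 6C 1B 08 06 → 0x6C1B0806.

0x6C1B0806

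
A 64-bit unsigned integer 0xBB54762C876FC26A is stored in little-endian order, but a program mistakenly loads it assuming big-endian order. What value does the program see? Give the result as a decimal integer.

Stored little-endian, the bytes at ascending addresses are 6A C2 6F 87 2C 76 54 BB.
Read back as big-endian, the last byte is least significant, giving 0x6AC26F872C7654BB.
0x6AC26F872C7654BB = 7692833739859449019.

7692833739859449019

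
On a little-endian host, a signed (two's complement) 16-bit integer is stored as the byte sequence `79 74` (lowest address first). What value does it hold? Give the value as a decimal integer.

In little-endian order the low byte comes first in memory.
Reassemble most-significant byte first: 74 79 → 0x7479.
0x7479 = 29817.

29817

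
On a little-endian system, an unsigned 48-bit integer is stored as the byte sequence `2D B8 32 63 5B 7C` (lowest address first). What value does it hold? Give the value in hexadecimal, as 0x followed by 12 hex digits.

0x7C5B6332B82D

Little-endian stores the least-significant byte at the lowest address.
Reassemble most-significant byte first: 7C 5B 63 32 B8 2D → 0x7C5B6332B82D.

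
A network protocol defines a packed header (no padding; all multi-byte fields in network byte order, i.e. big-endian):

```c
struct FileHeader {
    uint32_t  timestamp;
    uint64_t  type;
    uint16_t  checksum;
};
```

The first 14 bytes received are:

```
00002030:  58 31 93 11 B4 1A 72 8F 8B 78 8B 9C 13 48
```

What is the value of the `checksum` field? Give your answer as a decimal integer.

`checksum` follows `timestamp` (4 B), `type` (8 B), so it starts at offset 4 + 8 = 12 and occupies 2 bytes.
Bytes at offsets 12..13: 13 48.
Big-endian: lowest address holds the most-significant byte.
The bytes are already most-significant first: 0x1348.
0x1348 = 4936.

4936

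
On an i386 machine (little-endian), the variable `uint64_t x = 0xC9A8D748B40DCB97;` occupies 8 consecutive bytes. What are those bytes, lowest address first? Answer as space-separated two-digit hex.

97 CB 0D B4 48 D7 A8 C9

Split into bytes (most-significant first): C9 A8 D7 48 B4 0D CB 97.
Little-endian: lowest address holds the least-significant byte.
So at ascending addresses the bytes are 97 CB 0D B4 48 D7 A8 C9.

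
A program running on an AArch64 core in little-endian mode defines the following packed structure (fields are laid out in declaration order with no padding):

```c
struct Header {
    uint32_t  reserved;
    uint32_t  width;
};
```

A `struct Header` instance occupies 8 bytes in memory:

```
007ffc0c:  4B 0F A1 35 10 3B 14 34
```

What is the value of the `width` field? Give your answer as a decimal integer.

873741072

`width` follows `reserved` (4 bytes), so it starts at byte offset 4 and occupies 4 bytes.
Bytes at offsets 4..7: 10 3B 14 34.
Little-endian stores the least-significant byte at the lowest address.
Reassemble most-significant byte first: 34 14 3B 10 → 0x34143B10.
0x34143B10 = 873741072.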